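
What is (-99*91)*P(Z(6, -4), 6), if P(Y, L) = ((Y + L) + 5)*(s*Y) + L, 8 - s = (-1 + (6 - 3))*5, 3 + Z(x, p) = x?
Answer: 702702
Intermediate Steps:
Z(x, p) = -3 + x
s = -2 (s = 8 - (-1 + (6 - 3))*5 = 8 - (-1 + 3)*5 = 8 - 2*5 = 8 - 1*10 = 8 - 10 = -2)
P(Y, L) = L - 2*Y*(5 + L + Y) (P(Y, L) = ((Y + L) + 5)*(-2*Y) + L = ((L + Y) + 5)*(-2*Y) + L = (5 + L + Y)*(-2*Y) + L = -2*Y*(5 + L + Y) + L = L - 2*Y*(5 + L + Y))
(-99*91)*P(Z(6, -4), 6) = (-99*91)*(6 - 10*(-3 + 6) - 2*(-3 + 6)**2 - 2*6*(-3 + 6)) = -9009*(6 - 10*3 - 2*3**2 - 2*6*3) = -9009*(6 - 30 - 2*9 - 36) = -9009*(6 - 30 - 18 - 36) = -9009*(-78) = 702702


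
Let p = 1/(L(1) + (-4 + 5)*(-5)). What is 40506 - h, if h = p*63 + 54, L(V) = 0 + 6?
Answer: 40389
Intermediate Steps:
L(V) = 6
p = 1 (p = 1/(6 + (-4 + 5)*(-5)) = 1/(6 + 1*(-5)) = 1/(6 - 5) = 1/1 = 1)
h = 117 (h = 1*63 + 54 = 63 + 54 = 117)
40506 - h = 40506 - 1*117 = 40506 - 117 = 40389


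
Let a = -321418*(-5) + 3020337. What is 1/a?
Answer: 1/4627427 ≈ 2.1610e-7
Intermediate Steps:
a = 4627427 (a = 1607090 + 3020337 = 4627427)
1/a = 1/4627427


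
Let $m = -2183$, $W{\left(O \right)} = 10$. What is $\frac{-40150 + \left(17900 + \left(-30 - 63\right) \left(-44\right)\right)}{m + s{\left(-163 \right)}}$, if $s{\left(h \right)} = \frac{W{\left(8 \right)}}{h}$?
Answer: $\frac{2959754}{355839} \approx 8.3177$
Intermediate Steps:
$s{\left(h \right)} = \frac{10}{h}$
$\frac{-40150 + \left(17900 + \left(-30 - 63\right) \left(-44\right)\right)}{m + s{\left(-163 \right)}} = \frac{-40150 + \left(17900 + \left(-30 - 63\right) \left(-44\right)\right)}{-2183 + \frac{10}{-163}} = \frac{-40150 + \left(17900 - -4092\right)}{-2183 + 10 \left(- \frac{1}{163}\right)} = \frac{-40150 + \left(17900 + 4092\right)}{-2183 - \frac{10}{163}} = \frac{-40150 + 21992}{- \frac{355839}{163}} = \left(-18158\right) \left(- \frac{163}{355839}\right) = \frac{2959754}{355839}$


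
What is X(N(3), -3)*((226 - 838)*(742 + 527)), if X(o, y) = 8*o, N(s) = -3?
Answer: 18639072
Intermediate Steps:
X(N(3), -3)*((226 - 838)*(742 + 527)) = (8*(-3))*((226 - 838)*(742 + 527)) = -(-14688)*1269 = -24*(-776628) = 18639072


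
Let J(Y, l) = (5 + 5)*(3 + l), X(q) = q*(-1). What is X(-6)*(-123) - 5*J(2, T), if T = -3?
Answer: -738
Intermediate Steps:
X(q) = -q
J(Y, l) = 30 + 10*l (J(Y, l) = 10*(3 + l) = 30 + 10*l)
X(-6)*(-123) - 5*J(2, T) = -1*(-6)*(-123) - 5*(30 + 10*(-3)) = 6*(-123) - 5*(30 - 30) = -738 - 5*0 = -738 + 0 = -738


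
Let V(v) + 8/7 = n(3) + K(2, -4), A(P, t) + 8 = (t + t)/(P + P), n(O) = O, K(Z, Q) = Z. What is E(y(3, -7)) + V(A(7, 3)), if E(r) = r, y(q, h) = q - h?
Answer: 97/7 ≈ 13.857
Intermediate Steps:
A(P, t) = -8 + t/P (A(P, t) = -8 + (t + t)/(P + P) = -8 + (2*t)/((2*P)) = -8 + (2*t)*(1/(2*P)) = -8 + t/P)
V(v) = 27/7 (V(v) = -8/7 + (3 + 2) = -8/7 + 5 = 27/7)
E(y(3, -7)) + V(A(7, 3)) = (3 - 1*(-7)) + 27/7 = (3 + 7) + 27/7 = 10 + 27/7 = 97/7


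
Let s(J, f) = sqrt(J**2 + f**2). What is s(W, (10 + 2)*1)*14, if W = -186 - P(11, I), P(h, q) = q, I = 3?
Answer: 42*sqrt(3985) ≈ 2651.3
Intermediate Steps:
W = -189 (W = -186 - 1*3 = -186 - 3 = -189)
s(W, (10 + 2)*1)*14 = sqrt((-189)**2 + ((10 + 2)*1)**2)*14 = sqrt(35721 + (12*1)**2)*14 = sqrt(35721 + 12**2)*14 = sqrt(35721 + 144)*14 = sqrt(35865)*14 = (3*sqrt(3985))*14 = 42*sqrt(3985)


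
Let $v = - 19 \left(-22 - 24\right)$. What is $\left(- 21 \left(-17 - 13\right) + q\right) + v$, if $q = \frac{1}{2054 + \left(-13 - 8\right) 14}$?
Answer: $\frac{2647041}{1760} \approx 1504.0$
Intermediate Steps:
$v = 874$ ($v = \left(-19\right) \left(-46\right) = 874$)
$q = \frac{1}{1760}$ ($q = \frac{1}{2054 + \left(-13 - 8\right) 14} = \frac{1}{2054 - 294} = \frac{1}{1760} \approx 0.00056818$)
$\left(- 21 \left(-17 - 13\right) + q\right) + v = \left(- 21 \left(-17 - 13\right) + \frac{1}{1760}\right) + 874 = \left(\left(-21\right) \left(-30\right) + \frac{1}{1760}\right) + 874 = \left(630 + \frac{1}{1760}\right) + 874 = \frac{1108801}{1760} + 874 = \frac{2647041}{1760}$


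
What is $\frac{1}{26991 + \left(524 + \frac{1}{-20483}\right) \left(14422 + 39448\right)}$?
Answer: $\frac{20483}{578744468823} \approx 3.5392 \cdot 10^{-8}$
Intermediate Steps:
$\frac{1}{26991 + \left(524 + \frac{1}{-20483}\right) \left(14422 + 39448\right)} = \frac{1}{26991 + \left(524 - \frac{1}{20483}\right) 53870} = \frac{1}{26991 + \frac{10733091}{20483} \cdot 53870} = \frac{1}{26991 + \frac{578191612170}{20483}} = \frac{1}{\frac{578744468823}{20483}} = \frac{20483}{578744468823}$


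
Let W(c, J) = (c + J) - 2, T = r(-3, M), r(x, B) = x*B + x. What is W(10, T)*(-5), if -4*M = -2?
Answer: -35/2 ≈ -17.500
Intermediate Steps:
M = ½ (M = -¼*(-2) = ½ ≈ 0.50000)
r(x, B) = x + B*x (r(x, B) = B*x + x = x + B*x)
T = -9/2 (T = -3*(1 + ½) = -3*3/2 = -9/2 ≈ -4.5000)
W(c, J) = -2 + J + c (W(c, J) = (J + c) - 2 = -2 + J + c)
W(10, T)*(-5) = (-2 - 9/2 + 10)*(-5) = (7/2)*(-5) = -35/2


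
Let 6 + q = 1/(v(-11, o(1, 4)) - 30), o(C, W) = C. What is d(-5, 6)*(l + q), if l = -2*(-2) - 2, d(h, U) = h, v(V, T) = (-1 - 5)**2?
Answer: 115/6 ≈ 19.167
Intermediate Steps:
v(V, T) = 36 (v(V, T) = (-6)**2 = 36)
l = 2 (l = 4 - 2 = 2)
q = -35/6 (q = -6 + 1/(36 - 30) = -6 + 1/6 = -35/6 ≈ -5.8333)
d(-5, 6)*(l + q) = -5*(2 - 35/6) = -5*(-23/6) = 115/6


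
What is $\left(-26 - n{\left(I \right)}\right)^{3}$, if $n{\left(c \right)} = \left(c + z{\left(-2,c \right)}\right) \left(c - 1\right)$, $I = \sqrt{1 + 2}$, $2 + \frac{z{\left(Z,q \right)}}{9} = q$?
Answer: $-927368 + 525840 \sqrt{3} \approx -16586.0$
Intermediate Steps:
$z{\left(Z,q \right)} = -18 + 9 q$
$I = \sqrt{3} \approx 1.732$
$n{\left(c \right)} = \left(-1 + c\right) \left(-18 + 10 c\right)$ ($n{\left(c \right)} = \left(c + \left(-18 + 9 c\right)\right) \left(c - 1\right) = \left(-18 + 10 c\right) \left(-1 + c\right) = \left(-1 + c\right) \left(-18 + 10 c\right)$)
$\left(-26 - n{\left(I \right)}\right)^{3} = \left(-26 - \left(18 - 28 \sqrt{3} + 10 \left(\sqrt{3}\right)^{2}\right)\right)^{3} = \left(-26 - \left(18 - 28 \sqrt{3} + 10 \cdot 3\right)\right)^{3} = \left(-26 - \left(18 - 28 \sqrt{3} + 30\right)\right)^{3} = \left(-26 - \left(48 - 28 \sqrt{3}\right)\right)^{3} = \left(-74 + 28 \sqrt{3}\right)^{3}$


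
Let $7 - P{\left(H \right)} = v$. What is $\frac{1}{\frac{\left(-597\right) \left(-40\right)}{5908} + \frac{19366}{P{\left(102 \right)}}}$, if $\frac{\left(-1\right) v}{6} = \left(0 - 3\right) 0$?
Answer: $\frac{1477}{4092196} \approx 0.00036093$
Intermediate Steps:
$v = 0$ ($v = - 6 \left(0 - 3\right) 0 = - 6 \left(\left(-3\right) 0\right) = \left(-6\right) 0 = 0$)
$P{\left(H \right)} = 7$ ($P{\left(H \right)} = 7 - 0 = 7 + 0 = 7$)
$\frac{1}{\frac{\left(-597\right) \left(-40\right)}{5908} + \frac{19366}{P{\left(102 \right)}}} = \frac{1}{\frac{\left(-597\right) \left(-40\right)}{5908} + \frac{19366}{7}} = \frac{1}{23880 \cdot \frac{1}{5908} + 19366 \cdot \frac{1}{7}} = \frac{1}{\frac{5970}{1477} + \frac{19366}{7}} = \frac{1}{\frac{4092196}{1477}} = \frac{1477}{4092196}$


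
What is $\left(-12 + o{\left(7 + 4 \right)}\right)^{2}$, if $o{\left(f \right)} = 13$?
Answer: $1$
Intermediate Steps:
$\left(-12 + o{\left(7 + 4 \right)}\right)^{2} = \left(-12 + 13\right)^{2} = 1^{2} = 1$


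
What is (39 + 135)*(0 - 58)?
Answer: -10092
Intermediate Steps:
(39 + 135)*(0 - 58) = 174*(-58) = -10092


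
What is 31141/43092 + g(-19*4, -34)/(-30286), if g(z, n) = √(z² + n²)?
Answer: 1639/2268 - √1733/15143 ≈ 0.71991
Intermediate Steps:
g(z, n) = √(n² + z²)
31141/43092 + g(-19*4, -34)/(-30286) = 31141/43092 + √((-34)² + (-19*4)²)/(-30286) = 31141*(1/43092) + √(1156 + (-76)²)*(-1/30286) = 1639/2268 + √(1156 + 5776)*(-1/30286) = 1639/2268 + √6932*(-1/30286) = 1639/2268 + (2*√1733)*(-1/30286) = 1639/2268 - √1733/15143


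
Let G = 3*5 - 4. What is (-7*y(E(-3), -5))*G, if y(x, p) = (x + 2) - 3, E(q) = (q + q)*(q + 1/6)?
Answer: -1232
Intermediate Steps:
E(q) = 2*q*(⅙ + q) (E(q) = (2*q)*(q + ⅙) = (2*q)*(⅙ + q) = 2*q*(⅙ + q))
G = 11 (G = 15 - 4 = 11)
y(x, p) = -1 + x (y(x, p) = (2 + x) - 3 = -1 + x)
(-7*y(E(-3), -5))*G = -7*(-1 + (⅓)*(-3)*(1 + 6*(-3)))*11 = -7*(-1 + (⅓)*(-3)*(1 - 18))*11 = -7*(-1 + (⅓)*(-3)*(-17))*11 = -7*(-1 + 17)*11 = -7*16*11 = -112*11 = -1232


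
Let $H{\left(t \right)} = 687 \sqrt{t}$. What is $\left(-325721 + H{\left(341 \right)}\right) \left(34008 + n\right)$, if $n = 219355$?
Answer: $-82525649723 + 174060381 \sqrt{341} \approx -7.9311 \cdot 10^{10}$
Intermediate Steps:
$\left(-325721 + H{\left(341 \right)}\right) \left(34008 + n\right) = \left(-325721 + 687 \sqrt{341}\right) \left(34008 + 219355\right) = \left(-325721 + 687 \sqrt{341}\right) 253363 = -82525649723 + 174060381 \sqrt{341}$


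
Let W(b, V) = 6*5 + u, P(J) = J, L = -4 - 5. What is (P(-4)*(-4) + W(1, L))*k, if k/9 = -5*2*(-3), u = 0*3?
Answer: 12420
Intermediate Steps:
L = -9
u = 0
W(b, V) = 30 (W(b, V) = 6*5 + 0 = 30 + 0 = 30)
k = 270 (k = 9*(-5*2*(-3)) = 9*(-10*(-3)) = 9*30 = 270)
(P(-4)*(-4) + W(1, L))*k = (-4*(-4) + 30)*270 = (16 + 30)*270 = 46*270 = 12420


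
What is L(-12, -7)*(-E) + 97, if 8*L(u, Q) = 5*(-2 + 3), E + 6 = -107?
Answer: 1341/8 ≈ 167.63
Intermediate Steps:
E = -113 (E = -6 - 107 = -113)
L(u, Q) = 5/8 (L(u, Q) = (5*(-2 + 3))/8 = (5*1)/8 = (⅛)*5 = 5/8)
L(-12, -7)*(-E) + 97 = 5*(-1*(-113))/8 + 97 = (5/8)*113 + 97 = 565/8 + 97 = 1341/8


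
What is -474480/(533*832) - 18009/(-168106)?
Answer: -2243022993/2329612948 ≈ -0.96283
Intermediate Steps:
-474480/(533*832) - 18009/(-168106) = -474480/443456 - 18009*(-1/168106) = -474480*1/443456 + 18009/168106 = -29655/27716 + 18009/168106 = -2243022993/2329612948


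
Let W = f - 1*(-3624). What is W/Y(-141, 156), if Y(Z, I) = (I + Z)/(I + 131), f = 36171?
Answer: 761411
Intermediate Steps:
Y(Z, I) = (I + Z)/(131 + I)
W = 39795 (W = 36171 - 1*(-3624) = 36171 + 3624 = 39795)
W/Y(-141, 156) = 39795/(((156 - 141)/(131 + 156))) = 39795/((15/287)) = 39795/(((1/287)*15)) = 39795/(15/287) = 39795*(287/15) = 761411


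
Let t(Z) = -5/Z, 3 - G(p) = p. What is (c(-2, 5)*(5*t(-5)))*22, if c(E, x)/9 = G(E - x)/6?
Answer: 1650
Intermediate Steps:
G(p) = 3 - p
c(E, x) = 9/2 - 3*E/2 + 3*x/2 (c(E, x) = 9*((3 - (E - x))/6) = 9*((3 + (x - E))*(⅙)) = 9*((3 + x - E)*(⅙)) = 9*(½ - E/6 + x/6) = 9/2 - 3*E/2 + 3*x/2)
(c(-2, 5)*(5*t(-5)))*22 = ((9/2 - 3/2*(-2) + (3/2)*5)*(5*(-5/(-5))))*22 = ((9/2 + 3 + 15/2)*(5*(-5*(-⅕))))*22 = (15*(5*1))*22 = (15*5)*22 = 75*22 = 1650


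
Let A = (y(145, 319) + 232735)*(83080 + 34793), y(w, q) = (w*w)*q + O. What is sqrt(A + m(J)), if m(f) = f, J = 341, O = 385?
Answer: 2*sqrt(204512454569) ≈ 9.0446e+5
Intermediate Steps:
y(w, q) = 385 + q*w**2 (y(w, q) = (w*w)*q + 385 = w**2*q + 385 = q*w**2 + 385 = 385 + q*w**2)
A = 818049817935 (A = ((385 + 319*145**2) + 232735)*(83080 + 34793) = ((385 + 319*21025) + 232735)*117873 = ((385 + 6706975) + 232735)*117873 = (6707360 + 232735)*117873 = 6940095*117873 = 818049817935)
sqrt(A + m(J)) = sqrt(818049817935 + 341) = sqrt(818049818276) = 2*sqrt(204512454569)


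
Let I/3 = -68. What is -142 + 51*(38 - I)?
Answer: 12200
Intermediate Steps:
I = -204 (I = 3*(-68) = -204)
-142 + 51*(38 - I) = -142 + 51*(38 - 1*(-204)) = -142 + 51*(38 + 204) = -142 + 51*242 = -142 + 12342 = 12200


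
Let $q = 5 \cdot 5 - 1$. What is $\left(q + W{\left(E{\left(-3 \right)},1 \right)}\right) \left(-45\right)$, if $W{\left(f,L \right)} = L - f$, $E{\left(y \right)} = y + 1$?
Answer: $-1215$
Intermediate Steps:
$E{\left(y \right)} = 1 + y$
$q = 24$ ($q = 25 - 1 = 24$)
$\left(q + W{\left(E{\left(-3 \right)},1 \right)}\right) \left(-45\right) = \left(24 + \left(1 - \left(1 - 3\right)\right)\right) \left(-45\right) = \left(24 + \left(1 - -2\right)\right) \left(-45\right) = \left(24 + \left(1 + 2\right)\right) \left(-45\right) = \left(24 + 3\right) \left(-45\right) = 27 \left(-45\right) = -1215$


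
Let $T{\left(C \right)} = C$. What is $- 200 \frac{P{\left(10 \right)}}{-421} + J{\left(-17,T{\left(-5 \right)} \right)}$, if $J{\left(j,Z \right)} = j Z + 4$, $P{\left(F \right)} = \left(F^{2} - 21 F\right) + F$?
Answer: $\frac{17469}{421} \approx 41.494$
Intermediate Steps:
$P{\left(F \right)} = F^{2} - 20 F$
$J{\left(j,Z \right)} = 4 + Z j$ ($J{\left(j,Z \right)} = Z j + 4 = 4 + Z j$)
$- 200 \frac{P{\left(10 \right)}}{-421} + J{\left(-17,T{\left(-5 \right)} \right)} = - 200 \frac{10 \left(-20 + 10\right)}{-421} + \left(4 - -85\right) = - 200 \cdot 10 \left(-10\right) \left(- \frac{1}{421}\right) + \left(4 + 85\right) = - 200 \left(\left(-100\right) \left(- \frac{1}{421}\right)\right) + 89 = \left(-200\right) \frac{100}{421} + 89 = - \frac{20000}{421} + 89 = \frac{17469}{421}$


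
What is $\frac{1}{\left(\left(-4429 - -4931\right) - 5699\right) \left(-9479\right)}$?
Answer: $\frac{1}{49262363} \approx 2.0299 \cdot 10^{-8}$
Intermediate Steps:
$\frac{1}{\left(\left(-4429 - -4931\right) - 5699\right) \left(-9479\right)} = \frac{1}{\left(-4429 + 4931\right) - 5699} \left(- \frac{1}{9479}\right) = \frac{1}{502 - 5699} \left(- \frac{1}{9479}\right) = \frac{1}{-5197} \left(- \frac{1}{9479}\right) = \left(- \frac{1}{5197}\right) \left(- \frac{1}{9479}\right) = \frac{1}{49262363}$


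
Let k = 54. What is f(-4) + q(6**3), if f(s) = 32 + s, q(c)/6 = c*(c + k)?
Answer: 349948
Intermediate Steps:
q(c) = 6*c*(54 + c) (q(c) = 6*(c*(c + 54)) = 6*(c*(54 + c)) = 6*c*(54 + c))
f(-4) + q(6**3) = (32 - 4) + 6*6**3*(54 + 6**3) = 28 + 6*216*(54 + 216) = 28 + 6*216*270 = 28 + 349920 = 349948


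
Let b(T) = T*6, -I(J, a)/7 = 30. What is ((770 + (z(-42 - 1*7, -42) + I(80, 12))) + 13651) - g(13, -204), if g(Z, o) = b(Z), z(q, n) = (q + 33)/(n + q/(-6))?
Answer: 2869095/203 ≈ 14133.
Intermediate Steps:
I(J, a) = -210 (I(J, a) = -7*30 = -210)
z(q, n) = (33 + q)/(n - q/6) (z(q, n) = (33 + q)/(n + q*(-1/6)) = (33 + q)/(n - q/6))
b(T) = 6*T
g(Z, o) = 6*Z
((770 + (z(-42 - 1*7, -42) + I(80, 12))) + 13651) - g(13, -204) = ((770 + (6*(33 + (-42 - 1*7))/(-(-42 - 1*7) + 6*(-42)) - 210)) + 13651) - 6*13 = ((770 + (6*(33 + (-42 - 7))/(-(-42 - 7) - 252) - 210)) + 13651) - 1*78 = ((770 + (6*(33 - 49)/(-1*(-49) - 252) - 210)) + 13651) - 78 = ((770 + (6*(-16)/(49 - 252) - 210)) + 13651) - 78 = ((770 + (6*(-16)/(-203) - 210)) + 13651) - 78 = ((770 + (6*(-1/203)*(-16) - 210)) + 13651) - 78 = ((770 + (96/203 - 210)) + 13651) - 78 = ((770 - 42534/203) + 13651) - 78 = (113776/203 + 13651) - 78 = 2884929/203 - 78 = 2869095/203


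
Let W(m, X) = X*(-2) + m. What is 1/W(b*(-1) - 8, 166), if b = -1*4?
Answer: -1/336 ≈ -0.0029762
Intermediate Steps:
b = -4
W(m, X) = m - 2*X (W(m, X) = -2*X + m = m - 2*X)
1/W(b*(-1) - 8, 166) = 1/((-4*(-1) - 8) - 2*166) = 1/((4 - 8) - 332) = 1/(-4 - 332) = 1/(-336) = -1/336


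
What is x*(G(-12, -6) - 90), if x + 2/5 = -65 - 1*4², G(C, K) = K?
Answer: 39072/5 ≈ 7814.4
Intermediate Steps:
x = -407/5 (x = -⅖ + (-65 - 1*4²) = -⅖ + (-65 - 1*16) = -⅖ + (-65 - 16) = -⅖ - 81 = -407/5 ≈ -81.400)
x*(G(-12, -6) - 90) = -407*(-6 - 90)/5 = -407/5*(-96) = 39072/5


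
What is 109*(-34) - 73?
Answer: -3779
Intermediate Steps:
109*(-34) - 73 = -3706 - 73 = -3779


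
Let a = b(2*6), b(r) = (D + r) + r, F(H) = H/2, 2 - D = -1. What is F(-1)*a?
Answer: -27/2 ≈ -13.500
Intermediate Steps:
D = 3 (D = 2 - 1*(-1) = 2 + 1 = 3)
F(H) = H/2 (F(H) = H*(1/2) = H/2)
b(r) = 3 + 2*r (b(r) = (3 + r) + r = 3 + 2*r)
a = 27 (a = 3 + 2*(2*6) = 3 + 2*12 = 3 + 24 = 27)
F(-1)*a = ((1/2)*(-1))*27 = -1/2*27 = -27/2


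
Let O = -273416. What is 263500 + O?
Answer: -9916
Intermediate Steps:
263500 + O = 263500 - 273416 = -9916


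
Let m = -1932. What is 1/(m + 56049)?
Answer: 1/54117 ≈ 1.8478e-5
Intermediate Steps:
1/(m + 56049) = 1/(-1932 + 56049) = 1/54117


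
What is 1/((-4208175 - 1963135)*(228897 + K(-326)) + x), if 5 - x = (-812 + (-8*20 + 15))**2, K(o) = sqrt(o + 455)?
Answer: -706297630457/997712683121859039069248 + 3085655*sqrt(129)/997712683121859039069248 ≈ -7.0788e-13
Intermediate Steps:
K(o) = sqrt(455 + o)
x = -915844 (x = 5 - (-812 + (-8*20 + 15))**2 = 5 - (-812 + (-160 + 15))**2 = 5 - (-812 - 145)**2 = 5 - 1*(-957)**2 = 5 - 1*915849 = 5 - 915849 = -915844)
1/((-4208175 - 1963135)*(228897 + K(-326)) + x) = 1/((-4208175 - 1963135)*(228897 + sqrt(455 - 326)) - 915844) = 1/(-6171310*(228897 + sqrt(129)) - 915844) = 1/((-1412594345070 - 6171310*sqrt(129)) - 915844) = 1/(-1412595260914 - 6171310*sqrt(129))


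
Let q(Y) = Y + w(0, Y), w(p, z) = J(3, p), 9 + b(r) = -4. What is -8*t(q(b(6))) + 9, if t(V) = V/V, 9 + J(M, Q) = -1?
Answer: 1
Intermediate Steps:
b(r) = -13 (b(r) = -9 - 4 = -13)
J(M, Q) = -10 (J(M, Q) = -9 - 1 = -10)
w(p, z) = -10
q(Y) = -10 + Y (q(Y) = Y - 10 = -10 + Y)
t(V) = 1
-8*t(q(b(6))) + 9 = -8*1 + 9 = -8 + 9 = 1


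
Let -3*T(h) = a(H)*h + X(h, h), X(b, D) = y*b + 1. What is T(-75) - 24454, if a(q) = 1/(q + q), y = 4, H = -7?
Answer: -1022957/42 ≈ -24356.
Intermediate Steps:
a(q) = 1/(2*q)
X(b, D) = 1 + 4*b (X(b, D) = 4*b + 1 = 1 + 4*b)
T(h) = -⅓ - 55*h/42 (T(h) = -(((½)/(-7))*h + (1 + 4*h))/3 = -(((½)*(-⅐))*h + (1 + 4*h))/3 = -(-h/14 + (1 + 4*h))/3 = -(1 + 55*h/14)/3 = -⅓ - 55*h/42)
T(-75) - 24454 = (-⅓ - 55/42*(-75)) - 24454 = (-⅓ + 1375/14) - 24454 = 4111/42 - 24454 = -1022957/42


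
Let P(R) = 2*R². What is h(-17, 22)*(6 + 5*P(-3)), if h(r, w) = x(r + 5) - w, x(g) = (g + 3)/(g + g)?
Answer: -2076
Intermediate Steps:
x(g) = (3 + g)/(2*g) (x(g) = (3 + g)/((2*g)) = (3 + g)*(1/(2*g)) = (3 + g)/(2*g))
h(r, w) = -w + (8 + r)/(2*(5 + r)) (h(r, w) = (3 + (r + 5))/(2*(r + 5)) - w = (3 + (5 + r))/(2*(5 + r)) - w = (8 + r)/(2*(5 + r)) - w = -w + (8 + r)/(2*(5 + r)))
h(-17, 22)*(6 + 5*P(-3)) = ((4 + (½)*(-17) - 1*22*(5 - 17))/(5 - 17))*(6 + 5*(2*(-3)²)) = ((4 - 17/2 - 1*22*(-12))/(-12))*(6 + 5*(2*9)) = (-(4 - 17/2 + 264)/12)*(6 + 5*18) = (-1/12*519/2)*(6 + 90) = -173/8*96 = -2076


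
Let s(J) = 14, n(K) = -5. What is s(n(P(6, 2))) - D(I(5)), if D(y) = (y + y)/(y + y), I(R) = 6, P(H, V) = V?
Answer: 13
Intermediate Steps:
D(y) = 1 (D(y) = (2*y)/((2*y)) = (2*y)*(1/(2*y)) = 1)
s(n(P(6, 2))) - D(I(5)) = 14 - 1*1 = 14 - 1 = 13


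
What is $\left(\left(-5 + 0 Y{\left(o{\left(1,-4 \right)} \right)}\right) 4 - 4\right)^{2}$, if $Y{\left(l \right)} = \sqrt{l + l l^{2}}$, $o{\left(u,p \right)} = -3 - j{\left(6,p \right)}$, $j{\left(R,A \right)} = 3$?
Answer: $576$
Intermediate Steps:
$o{\left(u,p \right)} = -6$ ($o{\left(u,p \right)} = -3 - 3 = -6$)
$Y{\left(l \right)} = \sqrt{l + l^{3}}$
$\left(\left(-5 + 0 Y{\left(o{\left(1,-4 \right)} \right)}\right) 4 - 4\right)^{2} = \left(\left(-5 + 0 \sqrt{-6 + \left(-6\right)^{3}}\right) 4 - 4\right)^{2} = \left(\left(-5 + 0 \sqrt{-6 - 216}\right) 4 - 4\right)^{2} = \left(\left(-5 + 0 \sqrt{-222}\right) 4 - 4\right)^{2} = \left(\left(-5 + 0 i \sqrt{222}\right) 4 - 4\right)^{2} = \left(\left(-5 + 0\right) 4 - 4\right)^{2} = \left(\left(-5\right) 4 - 4\right)^{2} = \left(-20 - 4\right)^{2} = \left(-24\right)^{2} = 576$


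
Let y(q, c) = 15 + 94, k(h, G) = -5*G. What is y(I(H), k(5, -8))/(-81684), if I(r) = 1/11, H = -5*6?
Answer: -109/81684 ≈ -0.0013344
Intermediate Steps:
H = -30
I(r) = 1/11
y(q, c) = 109
y(I(H), k(5, -8))/(-81684) = 109/(-81684) = 109*(-1/81684) = -109/81684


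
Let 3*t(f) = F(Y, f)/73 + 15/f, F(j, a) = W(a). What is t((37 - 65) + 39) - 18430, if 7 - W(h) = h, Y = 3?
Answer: -44396819/2409 ≈ -18430.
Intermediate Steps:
W(h) = 7 - h
F(j, a) = 7 - a
t(f) = 7/219 + 5/f - f/219 (t(f) = ((7 - f)/73 + 15/f)/3 = ((7 - f)*(1/73) + 15/f)/3 = ((7/73 - f/73) + 15/f)/3 = (7/73 + 15/f - f/73)/3 = 7/219 + 5/f - f/219)
t((37 - 65) + 39) - 18430 = (1095 + ((37 - 65) + 39)*(7 - ((37 - 65) + 39)))/(219*((37 - 65) + 39)) - 18430 = (1095 + (-28 + 39)*(7 - (-28 + 39)))/(219*(-28 + 39)) - 18430 = (1/219)*(1095 + 11*(7 - 1*11))/11 - 18430 = (1/219)*(1/11)*(1095 + 11*(7 - 11)) - 18430 = (1/219)*(1/11)*(1095 + 11*(-4)) - 18430 = (1/219)*(1/11)*(1095 - 44) - 18430 = (1/219)*(1/11)*1051 - 18430 = 1051/2409 - 18430 = -44396819/2409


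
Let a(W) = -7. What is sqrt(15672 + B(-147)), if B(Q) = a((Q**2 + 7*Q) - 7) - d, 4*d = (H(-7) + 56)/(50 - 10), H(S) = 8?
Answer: sqrt(391615)/5 ≈ 125.16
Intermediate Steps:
d = 2/5 (d = ((8 + 56)/(50 - 10))/4 = (64/40)/4 = (64*(1/40))/4 = (1/4)*(8/5) = 2/5 ≈ 0.40000)
B(Q) = -37/5 (B(Q) = -7 - 1*2/5 = -7 - 2/5 = -37/5)
sqrt(15672 + B(-147)) = sqrt(15672 - 37/5) = sqrt(78323/5) = sqrt(391615)/5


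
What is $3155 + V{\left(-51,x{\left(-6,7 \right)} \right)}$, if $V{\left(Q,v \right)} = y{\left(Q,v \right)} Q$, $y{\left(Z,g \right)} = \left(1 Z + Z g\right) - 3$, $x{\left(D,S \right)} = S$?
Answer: $24116$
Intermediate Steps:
$y{\left(Z,g \right)} = -3 + Z + Z g$ ($y{\left(Z,g \right)} = \left(Z + Z g\right) - 3 = -3 + Z + Z g$)
$V{\left(Q,v \right)} = Q \left(-3 + Q + Q v\right)$ ($V{\left(Q,v \right)} = \left(-3 + Q + Q v\right) Q = Q \left(-3 + Q + Q v\right)$)
$3155 + V{\left(-51,x{\left(-6,7 \right)} \right)} = 3155 - 51 \left(-3 - 51 - 357\right) = 3155 - -20961 = 3155 + 20961 = 24116$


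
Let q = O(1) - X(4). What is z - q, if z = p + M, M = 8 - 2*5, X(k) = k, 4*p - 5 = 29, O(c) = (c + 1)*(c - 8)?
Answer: 49/2 ≈ 24.500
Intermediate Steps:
O(c) = (1 + c)*(-8 + c)
p = 17/2 (p = 5/4 + (1/4)*29 = 5/4 + 29/4 = 17/2 ≈ 8.5000)
M = -2 (M = 8 - 10 = -2)
q = -18 (q = (-8 + 1**2 - 7*1) - 1*4 = (-8 + 1 - 7) - 4 = -14 - 4 = -18)
z = 13/2 (z = 17/2 - 2 = 13/2 ≈ 6.5000)
z - q = 13/2 - 1*(-18) = 13/2 + 18 = 49/2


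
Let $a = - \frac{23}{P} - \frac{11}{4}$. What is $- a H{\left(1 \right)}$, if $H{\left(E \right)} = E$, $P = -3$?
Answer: $- \frac{59}{12} \approx -4.9167$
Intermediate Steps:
$a = \frac{59}{12}$ ($a = - \frac{23}{-3} - \frac{11}{4} = \left(-23\right) \left(- \frac{1}{3}\right) - \frac{11}{4} = \frac{23}{3} - \frac{11}{4} = \frac{59}{12} \approx 4.9167$)
$- a H{\left(1 \right)} = \left(-1\right) \frac{59}{12} \cdot 1 = \left(- \frac{59}{12}\right) 1 = - \frac{59}{12}$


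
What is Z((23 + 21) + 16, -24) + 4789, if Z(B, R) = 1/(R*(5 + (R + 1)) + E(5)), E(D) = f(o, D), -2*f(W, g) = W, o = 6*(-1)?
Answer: 2083216/435 ≈ 4789.0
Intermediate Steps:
o = -6
f(W, g) = -W/2
E(D) = 3 (E(D) = -½*(-6) = 3)
Z(B, R) = 1/(3 + R*(6 + R)) (Z(B, R) = 1/(R*(5 + (R + 1)) + 3) = 1/(R*(5 + (1 + R)) + 3) = 1/(R*(6 + R) + 3) = 1/(3 + R*(6 + R)))
Z((23 + 21) + 16, -24) + 4789 = 1/(3 + (-24)² + 6*(-24)) + 4789 = 1/(3 + 576 - 144) + 4789 = 1/435 + 4789 = 2083216/435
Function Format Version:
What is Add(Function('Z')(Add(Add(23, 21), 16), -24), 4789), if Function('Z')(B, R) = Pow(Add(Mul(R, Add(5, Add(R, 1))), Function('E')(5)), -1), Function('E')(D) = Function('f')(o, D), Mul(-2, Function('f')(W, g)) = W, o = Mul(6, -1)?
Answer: Rational(2083216, 435) ≈ 4789.0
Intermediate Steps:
o = -6
Function('f')(W, g) = Mul(Rational(-1, 2), W)
Function('E')(D) = 3 (Function('E')(D) = Mul(Rational(-1, 2), -6) = 3)
Function('Z')(B, R) = Pow(Add(3, Mul(R, Add(6, R))), -1) (Function('Z')(B, R) = Pow(Add(Mul(R, Add(5, Add(R, 1))), 3), -1) = Pow(Add(Mul(R, Add(5, Add(1, R))), 3), -1) = Pow(Add(Mul(R, Add(6, R)), 3), -1) = Pow(Add(3, Mul(R, Add(6, R))), -1))
Add(Function('Z')(Add(Add(23, 21), 16), -24), 4789) = Add(Pow(Add(3, Pow(-24, 2), Mul(6, -24)), -1), 4789) = Add(Pow(Add(3, 576, -144), -1), 4789) = Add(Pow(435, -1), 4789) = Add(Rational(1, 435), 4789) = Rational(2083216, 435)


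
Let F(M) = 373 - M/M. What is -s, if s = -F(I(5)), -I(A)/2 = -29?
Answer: 372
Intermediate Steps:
I(A) = 58 (I(A) = -2*(-29) = 58)
F(M) = 372 (F(M) = 373 - 1*1 = 373 - 1 = 372)
s = -372 (s = -1*372 = -372)
-s = -1*(-372) = 372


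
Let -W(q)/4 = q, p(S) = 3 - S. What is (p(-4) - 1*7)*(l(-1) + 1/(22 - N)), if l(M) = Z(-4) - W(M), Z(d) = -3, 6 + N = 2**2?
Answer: 0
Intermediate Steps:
W(q) = -4*q
N = -2 (N = -6 + 2**2 = -6 + 4 = -2)
l(M) = -3 + 4*M (l(M) = -3 - (-4)*M = -3 + 4*M)
(p(-4) - 1*7)*(l(-1) + 1/(22 - N)) = ((3 - 1*(-4)) - 1*7)*((-3 + 4*(-1)) + 1/(22 - 1*(-2))) = ((3 + 4) - 7)*((-3 - 4) + 1/(22 + 2)) = (7 - 7)*(-7 + 1/24) = 0*(-7 + 1/24) = 0*(-167/24) = 0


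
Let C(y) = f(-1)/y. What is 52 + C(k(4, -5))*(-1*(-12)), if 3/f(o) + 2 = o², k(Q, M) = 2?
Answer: 34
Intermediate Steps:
f(o) = 3/(-2 + o²)
C(y) = -3/y (C(y) = (3/(-2 + (-1)²))/y = (3/(-2 + 1))/y = (3/(-1))/y = (3*(-1))/y = -3/y)
52 + C(k(4, -5))*(-1*(-12)) = 52 + (-3/2)*(-1*(-12)) = 52 - 3*½*12 = 52 - 3/2*12 = 52 - 18 = 34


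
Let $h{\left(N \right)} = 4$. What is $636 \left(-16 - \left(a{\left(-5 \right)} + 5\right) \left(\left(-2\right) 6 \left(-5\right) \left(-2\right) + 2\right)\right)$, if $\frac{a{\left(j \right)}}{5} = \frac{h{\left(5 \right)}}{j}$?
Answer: $64872$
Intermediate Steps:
$a{\left(j \right)} = \frac{20}{j}$ ($a{\left(j \right)} = 5 \frac{4}{j} = \frac{20}{j}$)
$636 \left(-16 - \left(a{\left(-5 \right)} + 5\right) \left(\left(-2\right) 6 \left(-5\right) \left(-2\right) + 2\right)\right) = 636 \left(-16 - \left(\frac{20}{-5} + 5\right) \left(\left(-2\right) 6 \left(-5\right) \left(-2\right) + 2\right)\right) = 636 \left(-16 - \left(20 \left(- \frac{1}{5}\right) + 5\right) \left(\left(-12\right) \left(-5\right) \left(-2\right) + 2\right)\right) = 636 \left(-16 - \left(-4 + 5\right) \left(60 \left(-2\right) + 2\right)\right) = 636 \left(-16 - 1 \left(-120 + 2\right)\right) = 636 \left(-16 - 1 \left(-118\right)\right) = 636 \left(-16 - -118\right) = 636 \left(-16 + 118\right) = 636 \cdot 102 = 64872$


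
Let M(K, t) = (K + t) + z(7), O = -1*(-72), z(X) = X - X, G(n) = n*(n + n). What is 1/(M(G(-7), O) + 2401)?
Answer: 1/2571 ≈ 0.00038895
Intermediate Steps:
G(n) = 2*n² (G(n) = n*(2*n) = 2*n²)
z(X) = 0
O = 72
M(K, t) = K + t (M(K, t) = (K + t) + 0 = K + t)
1/(M(G(-7), O) + 2401) = 1/((2*(-7)² + 72) + 2401) = 1/((2*49 + 72) + 2401) = 1/((98 + 72) + 2401) = 1/(170 + 2401) = 1/2571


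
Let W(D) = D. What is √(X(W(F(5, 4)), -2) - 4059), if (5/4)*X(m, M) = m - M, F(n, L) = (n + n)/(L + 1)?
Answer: I*√101395/5 ≈ 63.685*I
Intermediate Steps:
F(n, L) = 2*n/(1 + L) (F(n, L) = (2*n)/(1 + L) = 2*n/(1 + L))
X(m, M) = -4*M/5 + 4*m/5 (X(m, M) = 4*(m - M)/5 = -4*M/5 + 4*m/5)
√(X(W(F(5, 4)), -2) - 4059) = √((-⅘*(-2) + 4*(2*5/(1 + 4))/5) - 4059) = √((8/5 + 4*(2*5/5)/5) - 4059) = √((8/5 + 4*(2*5*(⅕))/5) - 4059) = √((8/5 + (⅘)*2) - 4059) = √((8/5 + 8/5) - 4059) = √(16/5 - 4059) = √(-20279/5) = I*√101395/5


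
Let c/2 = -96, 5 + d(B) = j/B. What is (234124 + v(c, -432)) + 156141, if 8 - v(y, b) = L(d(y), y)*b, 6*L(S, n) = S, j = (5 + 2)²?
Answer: 3119157/8 ≈ 3.8989e+5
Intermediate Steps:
j = 49 (j = 7² = 49)
d(B) = -5 + 49/B
L(S, n) = S/6
c = -192 (c = 2*(-96) = -192)
v(y, b) = 8 - b*(-⅚ + 49/(6*y)) (v(y, b) = 8 - (-5 + 49/y)/6*b = 8 - (-⅚ + 49/(6*y))*b = 8 - b*(-⅚ + 49/(6*y)))
(234124 + v(c, -432)) + 156141 = (234124 + (⅙)*(48*(-192) - 432*(-49 + 5*(-192)))/(-192)) + 156141 = (234124 + (⅙)*(-1/192)*(-9216 - 432*(-49 - 960))) + 156141 = (234124 + (⅙)*(-1/192)*(-9216 - 432*(-1009))) + 156141 = (234124 + (⅙)*(-1/192)*(-9216 + 435888)) + 156141 = (234124 + (⅙)*(-1/192)*426672) + 156141 = (234124 - 2963/8) + 156141 = 1870029/8 + 156141 = 3119157/8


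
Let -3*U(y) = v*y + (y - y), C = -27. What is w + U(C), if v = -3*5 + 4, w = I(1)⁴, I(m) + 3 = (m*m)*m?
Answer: -83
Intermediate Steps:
I(m) = -3 + m³ (I(m) = -3 + (m*m)*m = -3 + m²*m = -3 + m³)
w = 16 (w = (-3 + 1³)⁴ = (-3 + 1)⁴ = (-2)⁴ = 16)
v = -11 (v = -15 + 4 = -11)
U(y) = 11*y/3 (U(y) = -(-11*y + (y - y))/3 = -(-11*y + 0)/3 = -(-11)*y/3 = 11*y/3)
w + U(C) = 16 + (11/3)*(-27) = 16 - 99 = -83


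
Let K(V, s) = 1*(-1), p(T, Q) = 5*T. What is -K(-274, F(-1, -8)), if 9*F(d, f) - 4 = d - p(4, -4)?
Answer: 1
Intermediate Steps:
F(d, f) = -16/9 + d/9 (F(d, f) = 4/9 + (d - 5*4)/9 = 4/9 + (d - 1*20)/9 = 4/9 + (d - 20)/9 = 4/9 + (-20 + d)/9 = 4/9 + (-20/9 + d/9) = -16/9 + d/9)
K(V, s) = -1
-K(-274, F(-1, -8)) = -1*(-1) = 1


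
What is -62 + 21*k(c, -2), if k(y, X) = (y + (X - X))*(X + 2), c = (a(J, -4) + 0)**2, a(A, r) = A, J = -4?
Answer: -62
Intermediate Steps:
c = 16 (c = (-4 + 0)**2 = (-4)**2 = 16)
k(y, X) = y*(2 + X) (k(y, X) = (y + 0)*(2 + X) = y*(2 + X))
-62 + 21*k(c, -2) = -62 + 21*(16*(2 - 2)) = -62 + 21*(16*0) = -62 + 21*0 = -62 + 0 = -62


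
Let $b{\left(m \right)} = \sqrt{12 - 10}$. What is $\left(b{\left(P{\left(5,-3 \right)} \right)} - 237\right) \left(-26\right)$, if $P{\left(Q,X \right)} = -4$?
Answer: $6162 - 26 \sqrt{2} \approx 6125.2$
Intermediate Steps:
$b{\left(m \right)} = \sqrt{2}$ ($b{\left(m \right)} = \sqrt{12 - 10} = \sqrt{2}$)
$\left(b{\left(P{\left(5,-3 \right)} \right)} - 237\right) \left(-26\right) = \left(\sqrt{2} - 237\right) \left(-26\right) = \left(-237 + \sqrt{2}\right) \left(-26\right) = 6162 - 26 \sqrt{2}$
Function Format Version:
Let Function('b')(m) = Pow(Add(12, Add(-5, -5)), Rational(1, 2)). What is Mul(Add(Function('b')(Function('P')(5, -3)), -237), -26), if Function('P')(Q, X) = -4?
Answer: Add(6162, Mul(-26, Pow(2, Rational(1, 2)))) ≈ 6125.2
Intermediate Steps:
Function('b')(m) = Pow(2, Rational(1, 2)) (Function('b')(m) = Pow(Add(12, -10), Rational(1, 2)) = Pow(2, Rational(1, 2)))
Mul(Add(Function('b')(Function('P')(5, -3)), -237), -26) = Mul(Add(Pow(2, Rational(1, 2)), -237), -26) = Mul(Add(-237, Pow(2, Rational(1, 2))), -26) = Add(6162, Mul(-26, Pow(2, Rational(1, 2))))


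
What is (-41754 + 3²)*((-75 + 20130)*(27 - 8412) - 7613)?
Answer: 7020206055060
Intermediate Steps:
(-41754 + 3²)*((-75 + 20130)*(27 - 8412) - 7613) = (-41754 + 9)*(20055*(-8385) - 7613) = -41745*(-168161175 - 7613) = -41745*(-168168788) = 7020206055060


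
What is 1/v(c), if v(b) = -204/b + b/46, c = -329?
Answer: -15134/98857 ≈ -0.15309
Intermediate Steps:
v(b) = -204/b + b/46 (v(b) = -204/b + b*(1/46) = -204/b + b/46)
1/v(c) = 1/(-204/(-329) + (1/46)*(-329)) = 1/(-204*(-1/329) - 329/46) = 1/(204/329 - 329/46) = 1/(-98857/15134) = -15134/98857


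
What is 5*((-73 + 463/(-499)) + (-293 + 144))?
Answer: -556205/499 ≈ -1114.6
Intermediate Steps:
5*((-73 + 463/(-499)) + (-293 + 144)) = 5*((-73 + 463*(-1/499)) - 149) = 5*((-73 - 463/499) - 149) = 5*(-36890/499 - 149) = 5*(-111241/499) = -556205/499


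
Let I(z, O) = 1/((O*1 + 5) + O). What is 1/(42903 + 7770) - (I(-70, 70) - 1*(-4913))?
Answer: -36098735633/7347585 ≈ -4913.0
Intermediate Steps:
I(z, O) = 1/(5 + 2*O) (I(z, O) = 1/((O + 5) + O) = 1/((5 + O) + O) = 1/(5 + 2*O))
1/(42903 + 7770) - (I(-70, 70) - 1*(-4913)) = 1/(42903 + 7770) - (1/(5 + 2*70) - 1*(-4913)) = 1/50673 - (1/(5 + 140) + 4913) = 1/50673 - (1/145 + 4913) = 1/50673 - 1*712386/145 = 1/50673 - 712386/145 = -36098735633/7347585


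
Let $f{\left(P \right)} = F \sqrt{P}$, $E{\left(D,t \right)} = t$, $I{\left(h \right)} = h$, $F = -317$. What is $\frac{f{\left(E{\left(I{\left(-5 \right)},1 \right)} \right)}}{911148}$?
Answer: $- \frac{317}{911148} \approx -0.00034791$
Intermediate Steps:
$f{\left(P \right)} = - 317 \sqrt{P}$
$\frac{f{\left(E{\left(I{\left(-5 \right)},1 \right)} \right)}}{911148} = \frac{\left(-317\right) \sqrt{1}}{911148} = \left(-317\right) 1 \cdot \frac{1}{911148} = \left(-317\right) \frac{1}{911148} = - \frac{317}{911148}$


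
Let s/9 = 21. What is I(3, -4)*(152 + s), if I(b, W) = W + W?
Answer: -2728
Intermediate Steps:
s = 189 (s = 9*21 = 189)
I(b, W) = 2*W
I(3, -4)*(152 + s) = (2*(-4))*(152 + 189) = -8*341 = -2728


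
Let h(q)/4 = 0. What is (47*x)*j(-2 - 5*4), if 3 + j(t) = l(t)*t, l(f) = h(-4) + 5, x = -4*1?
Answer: 21244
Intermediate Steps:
h(q) = 0 (h(q) = 4*0 = 0)
x = -4
l(f) = 5 (l(f) = 0 + 5 = 5)
j(t) = -3 + 5*t
(47*x)*j(-2 - 5*4) = (47*(-4))*(-3 + 5*(-2 - 5*4)) = -188*(-3 + 5*(-2 - 20)) = -188*(-3 + 5*(-22)) = -188*(-3 - 110) = -188*(-113) = 21244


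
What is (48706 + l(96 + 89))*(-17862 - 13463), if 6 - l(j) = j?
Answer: -1520108275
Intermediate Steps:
l(j) = 6 - j
(48706 + l(96 + 89))*(-17862 - 13463) = (48706 + (6 - (96 + 89)))*(-17862 - 13463) = (48706 + (6 - 1*185))*(-31325) = (48706 + (6 - 185))*(-31325) = (48706 - 179)*(-31325) = 48527*(-31325) = -1520108275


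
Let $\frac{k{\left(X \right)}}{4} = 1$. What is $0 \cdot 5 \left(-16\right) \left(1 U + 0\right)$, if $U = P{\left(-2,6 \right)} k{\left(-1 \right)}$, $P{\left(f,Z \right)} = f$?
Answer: $0$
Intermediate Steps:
$k{\left(X \right)} = 4$ ($k{\left(X \right)} = 4 \cdot 1 = 4$)
$U = -8$ ($U = \left(-2\right) 4 = -8$)
$0 \cdot 5 \left(-16\right) \left(1 U + 0\right) = 0 \cdot 5 \left(-16\right) \left(1 \left(-8\right) + 0\right) = 0 \left(-16\right) \left(-8 + 0\right) = 0 \left(-8\right) = 0$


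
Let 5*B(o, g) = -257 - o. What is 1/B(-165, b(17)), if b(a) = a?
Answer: -5/92 ≈ -0.054348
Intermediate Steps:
B(o, g) = -257/5 - o/5 (B(o, g) = (-257 - o)/5 = -257/5 - o/5)
1/B(-165, b(17)) = 1/(-257/5 - ⅕*(-165)) = 1/(-257/5 + 33) = 1/(-92/5) = -5/92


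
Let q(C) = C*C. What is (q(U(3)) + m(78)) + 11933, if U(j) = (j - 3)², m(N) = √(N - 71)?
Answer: 11933 + √7 ≈ 11936.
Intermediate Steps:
m(N) = √(-71 + N)
U(j) = (-3 + j)²
q(C) = C²
(q(U(3)) + m(78)) + 11933 = (((-3 + 3)²)² + √(-71 + 78)) + 11933 = ((0²)² + √7) + 11933 = (0² + √7) + 11933 = (0 + √7) + 11933 = √7 + 11933 = 11933 + √7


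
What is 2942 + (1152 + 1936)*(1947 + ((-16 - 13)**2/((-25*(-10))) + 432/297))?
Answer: 8291466794/1375 ≈ 6.0302e+6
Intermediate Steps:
2942 + (1152 + 1936)*(1947 + ((-16 - 13)**2/((-25*(-10))) + 432/297)) = 2942 + 3088*(1947 + ((-29)**2/250 + 432*(1/297))) = 2942 + 3088*(1947 + (841*(1/250) + 16/11)) = 2942 + 3088*(1947 + (841/250 + 16/11)) = 2942 + 3088*(1947 + 13251/2750) = 2942 + 3088*(5367501/2750) = 2942 + 8287421544/1375 = 8291466794/1375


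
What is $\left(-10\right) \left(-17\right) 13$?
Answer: $2210$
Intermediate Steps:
$\left(-10\right) \left(-17\right) 13 = 170 \cdot 13 = 2210$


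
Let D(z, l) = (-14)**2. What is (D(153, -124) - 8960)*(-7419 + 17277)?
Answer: -86395512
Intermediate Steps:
D(z, l) = 196
(D(153, -124) - 8960)*(-7419 + 17277) = (196 - 8960)*(-7419 + 17277) = -8764*9858 = -86395512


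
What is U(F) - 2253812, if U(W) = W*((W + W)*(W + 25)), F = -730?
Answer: -753642812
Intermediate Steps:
U(W) = 2*W**2*(25 + W) (U(W) = W*((2*W)*(25 + W)) = W*(2*W*(25 + W)) = 2*W**2*(25 + W))
U(F) - 2253812 = 2*(-730)**2*(25 - 730) - 2253812 = 2*532900*(-705) - 2253812 = -751389000 - 2253812 = -753642812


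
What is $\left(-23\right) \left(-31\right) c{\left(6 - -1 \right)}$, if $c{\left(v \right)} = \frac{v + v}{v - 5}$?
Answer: $4991$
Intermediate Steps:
$c{\left(v \right)} = \frac{2 v}{-5 + v}$
$\left(-23\right) \left(-31\right) c{\left(6 - -1 \right)} = \left(-23\right) \left(-31\right) \frac{2 \left(6 - -1\right)}{-5 + \left(6 - -1\right)} = 713 \frac{2 \left(6 + 1\right)}{-5 + \left(6 + 1\right)} = 713 \cdot 2 \cdot 7 \frac{1}{-5 + 7} = 713 \cdot 2 \cdot 7 \cdot \frac{1}{2} = 713 \cdot 7 = 4991$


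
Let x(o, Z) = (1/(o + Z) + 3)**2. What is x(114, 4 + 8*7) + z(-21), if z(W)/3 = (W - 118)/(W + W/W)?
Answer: 2261959/75690 ≈ 29.885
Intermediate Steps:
z(W) = 3*(-118 + W)/(1 + W) (z(W) = 3*((W - 118)/(W + W/W)) = 3*((-118 + W)/(W + 1)) = 3*((-118 + W)/(1 + W)) = 3*(-118 + W)/(1 + W))
x(o, Z) = (3 + 1/(Z + o))**2 (x(o, Z) = (1/(Z + o) + 3)**2 = (3 + 1/(Z + o))**2)
x(114, 4 + 8*7) + z(-21) = (1 + 3*(4 + 8*7) + 3*114)**2/((4 + 8*7) + 114)**2 + 3*(-118 - 21)/(1 - 21) = (1 + 3*(4 + 56) + 342)**2/((4 + 56) + 114)**2 + 3*(-139)/(-20) = (1 + 3*60 + 342)**2/(60 + 114)**2 + 3*(-1/20)*(-139) = (1 + 180 + 342)**2/174**2 + 417/20 = (1/30276)*523**2 + 417/20 = (1/30276)*273529 + 417/20 = 273529/30276 + 417/20 = 2261959/75690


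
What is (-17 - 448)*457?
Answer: -212505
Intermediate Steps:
(-17 - 448)*457 = -465*457 = -212505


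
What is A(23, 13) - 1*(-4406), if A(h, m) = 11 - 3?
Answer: 4414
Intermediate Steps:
A(h, m) = 8
A(23, 13) - 1*(-4406) = 8 - 1*(-4406) = 8 + 4406 = 4414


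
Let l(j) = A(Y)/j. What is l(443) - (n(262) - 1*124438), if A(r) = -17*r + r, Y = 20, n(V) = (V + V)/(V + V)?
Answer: 55125271/443 ≈ 1.2444e+5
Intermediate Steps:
n(V) = 1 (n(V) = (2*V)/((2*V)) = (2*V)*(1/(2*V)) = 1)
A(r) = -16*r
l(j) = -320/j (l(j) = (-16*20)/j = -320/j)
l(443) - (n(262) - 1*124438) = -320/443 - (1 - 1*124438) = -320*1/443 - (1 - 124438) = -320/443 - 1*(-124437) = -320/443 + 124437 = 55125271/443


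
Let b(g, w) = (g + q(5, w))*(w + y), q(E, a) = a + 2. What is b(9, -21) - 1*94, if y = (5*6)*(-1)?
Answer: 416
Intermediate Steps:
q(E, a) = 2 + a
y = -30 (y = 30*(-1) = -30)
b(g, w) = (-30 + w)*(2 + g + w) (b(g, w) = (g + (2 + w))*(w - 30) = (2 + g + w)*(-30 + w) = (-30 + w)*(2 + g + w))
b(9, -21) - 1*94 = (-60 + (-21)² - 30*9 - 28*(-21) + 9*(-21)) - 1*94 = (-60 + 441 - 270 + 588 - 189) - 94 = 510 - 94 = 416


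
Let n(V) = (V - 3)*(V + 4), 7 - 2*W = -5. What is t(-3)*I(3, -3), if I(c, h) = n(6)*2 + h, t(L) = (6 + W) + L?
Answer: 513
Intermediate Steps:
W = 6 (W = 7/2 - ½*(-5) = 7/2 + 5/2 = 6)
n(V) = (-3 + V)*(4 + V)
t(L) = 12 + L (t(L) = (6 + 6) + L = 12 + L)
I(c, h) = 60 + h (I(c, h) = (-12 + 6 + 6²)*2 + h = (-12 + 6 + 36)*2 + h = 30*2 + h = 60 + h)
t(-3)*I(3, -3) = (12 - 3)*(60 - 3) = 9*57 = 513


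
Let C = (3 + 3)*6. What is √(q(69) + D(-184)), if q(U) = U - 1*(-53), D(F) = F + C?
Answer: I*√26 ≈ 5.099*I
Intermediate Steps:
C = 36 (C = 6*6 = 36)
D(F) = 36 + F (D(F) = F + 36 = 36 + F)
q(U) = 53 + U (q(U) = U + 53 = 53 + U)
√(q(69) + D(-184)) = √((53 + 69) + (36 - 184)) = √(122 - 148) = √(-26) = I*√26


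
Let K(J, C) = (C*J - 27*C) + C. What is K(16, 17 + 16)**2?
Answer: 108900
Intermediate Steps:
K(J, C) = -26*C + C*J (K(J, C) = (-27*C + C*J) + C = -26*C + C*J)
K(16, 17 + 16)**2 = ((17 + 16)*(-26 + 16))**2 = (33*(-10))**2 = (-330)**2 = 108900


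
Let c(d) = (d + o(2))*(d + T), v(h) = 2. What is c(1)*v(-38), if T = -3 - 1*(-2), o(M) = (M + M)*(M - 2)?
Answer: 0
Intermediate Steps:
o(M) = 2*M*(-2 + M) (o(M) = (2*M)*(-2 + M) = 2*M*(-2 + M))
T = -1 (T = -3 + 2 = -1)
c(d) = d*(-1 + d) (c(d) = (d + 2*2*(-2 + 2))*(d - 1) = (d + 2*2*0)*(-1 + d) = (d + 0)*(-1 + d) = d*(-1 + d))
c(1)*v(-38) = (1*(-1 + 1))*2 = (1*0)*2 = 0*2 = 0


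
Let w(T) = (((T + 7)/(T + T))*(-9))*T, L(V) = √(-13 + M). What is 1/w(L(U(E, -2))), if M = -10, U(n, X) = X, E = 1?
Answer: -7/324 + I*√23/324 ≈ -0.021605 + 0.014802*I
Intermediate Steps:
L(V) = I*√23 (L(V) = √(-13 - 10) = √(-23) = I*√23)
w(T) = -63/2 - 9*T/2 (w(T) = (((7 + T)/((2*T)))*(-9))*T = (((7 + T)*(1/(2*T)))*(-9))*T = (((7 + T)/(2*T))*(-9))*T = (-9*(7 + T)/(2*T))*T = -63/2 - 9*T/2)
1/w(L(U(E, -2))) = 1/(-63/2 - 9*I*√23/2)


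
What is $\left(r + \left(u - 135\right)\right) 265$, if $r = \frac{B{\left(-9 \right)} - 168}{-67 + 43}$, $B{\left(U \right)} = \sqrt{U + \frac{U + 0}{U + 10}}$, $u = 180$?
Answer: $13780 - \frac{265 i \sqrt{2}}{8} \approx 13780.0 - 46.846 i$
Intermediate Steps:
$B{\left(U \right)} = \sqrt{U + \frac{U}{10 + U}}$
$r = 7 - \frac{i \sqrt{2}}{8}$ ($r = \frac{\sqrt{- \frac{9 \left(11 - 9\right)}{10 - 9}} - 168}{-67 + 43} = \frac{\sqrt{\left(-9\right) 1^{-1} \cdot 2} - 168}{-24} = \left(\sqrt{\left(-9\right) 1 \cdot 2} - 168\right) \left(- \frac{1}{24}\right) = \left(\sqrt{-18} - 168\right) \left(- \frac{1}{24}\right) = \left(3 i \sqrt{2} - 168\right) \left(- \frac{1}{24}\right) = \left(-168 + 3 i \sqrt{2}\right) \left(- \frac{1}{24}\right) = 7 - \frac{i \sqrt{2}}{8} \approx 7.0 - 0.17678 i$)
$\left(r + \left(u - 135\right)\right) 265 = \left(\left(7 - \frac{i \sqrt{2}}{8}\right) + \left(180 - 135\right)\right) 265 = \left(\left(7 - \frac{i \sqrt{2}}{8}\right) + 45\right) 265 = \left(52 - \frac{i \sqrt{2}}{8}\right) 265 = 13780 - \frac{265 i \sqrt{2}}{8}$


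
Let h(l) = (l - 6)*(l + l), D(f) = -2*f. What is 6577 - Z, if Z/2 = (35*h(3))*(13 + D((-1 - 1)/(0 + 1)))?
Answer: 27997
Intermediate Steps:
h(l) = 2*l*(-6 + l) (h(l) = (-6 + l)*(2*l) = 2*l*(-6 + l))
Z = -21420 (Z = 2*((35*(2*3*(-6 + 3)))*(13 - 2*(-1 - 1)/(0 + 1))) = 2*((35*(2*3*(-3)))*(13 - (-4)/1)) = 2*((35*(-18))*(13 - (-4))) = 2*(-630*(13 - 2*(-2))) = 2*(-630*(13 + 4)) = 2*(-630*17) = 2*(-10710) = -21420)
6577 - Z = 6577 - 1*(-21420) = 6577 + 21420 = 27997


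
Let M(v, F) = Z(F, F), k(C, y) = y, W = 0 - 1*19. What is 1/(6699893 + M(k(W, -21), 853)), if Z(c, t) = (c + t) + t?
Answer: 1/6702452 ≈ 1.4920e-7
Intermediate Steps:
W = -19 (W = 0 - 19 = -19)
Z(c, t) = c + 2*t
M(v, F) = 3*F (M(v, F) = F + 2*F = 3*F)
1/(6699893 + M(k(W, -21), 853)) = 1/(6699893 + 3*853) = 1/(6699893 + 2559) = 1/6702452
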